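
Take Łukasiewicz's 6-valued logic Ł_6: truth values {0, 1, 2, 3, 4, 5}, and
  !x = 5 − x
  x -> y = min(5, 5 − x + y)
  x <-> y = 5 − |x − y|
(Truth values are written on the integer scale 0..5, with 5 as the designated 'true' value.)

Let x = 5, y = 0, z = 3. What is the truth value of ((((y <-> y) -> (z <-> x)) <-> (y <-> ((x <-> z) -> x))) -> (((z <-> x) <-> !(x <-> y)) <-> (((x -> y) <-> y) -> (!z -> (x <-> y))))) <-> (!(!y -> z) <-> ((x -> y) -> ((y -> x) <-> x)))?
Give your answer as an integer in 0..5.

2

y <-> y = 0 <-> 0 = 5
z <-> x = 3 <-> 5 = 3
(y <-> y) -> (z <-> x) = 5 -> 3 = 3
x <-> z = 5 <-> 3 = 3
(x <-> z) -> x = 3 -> 5 = 5
y <-> ((x <-> z) -> x) = 0 <-> 5 = 0
((y <-> y) -> (z <-> x)) <-> (y <-> ((x <-> z) -> x)) = 3 <-> 0 = 2
z <-> x = 3 <-> 5 = 3
x <-> y = 5 <-> 0 = 0
!(x <-> y) = !0 = 5
(z <-> x) <-> !(x <-> y) = 3 <-> 5 = 3
x -> y = 5 -> 0 = 0
(x -> y) <-> y = 0 <-> 0 = 5
!z = !3 = 2
x <-> y = 5 <-> 0 = 0
!z -> (x <-> y) = 2 -> 0 = 3
((x -> y) <-> y) -> (!z -> (x <-> y)) = 5 -> 3 = 3
((z <-> x) <-> !(x <-> y)) <-> (((x -> y) <-> y) -> (!z -> (x <-> y))) = 3 <-> 3 = 5
(((y <-> y) -> (z <-> x)) <-> (y <-> ((x <-> z) -> x))) -> (((z <-> x) <-> !(x <-> y)) <-> (((x -> y) <-> y) -> (!z -> (x <-> y)))) = 2 -> 5 = 5
!y = !0 = 5
!y -> z = 5 -> 3 = 3
!(!y -> z) = !3 = 2
x -> y = 5 -> 0 = 0
y -> x = 0 -> 5 = 5
(y -> x) <-> x = 5 <-> 5 = 5
(x -> y) -> ((y -> x) <-> x) = 0 -> 5 = 5
!(!y -> z) <-> ((x -> y) -> ((y -> x) <-> x)) = 2 <-> 5 = 2
((((y <-> y) -> (z <-> x)) <-> (y <-> ((x <-> z) -> x))) -> (((z <-> x) <-> !(x <-> y)) <-> (((x -> y) <-> y) -> (!z -> (x <-> y))))) <-> (!(!y -> z) <-> ((x -> y) -> ((y -> x) <-> x))) = 5 <-> 2 = 2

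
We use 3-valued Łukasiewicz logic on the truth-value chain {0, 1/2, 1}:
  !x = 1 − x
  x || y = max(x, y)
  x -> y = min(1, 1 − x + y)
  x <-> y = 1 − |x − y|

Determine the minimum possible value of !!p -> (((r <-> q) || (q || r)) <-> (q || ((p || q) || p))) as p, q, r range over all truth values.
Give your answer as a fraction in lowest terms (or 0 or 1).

Take p = 1, q = 0, r = 1/2:
!p = !1 = 0
!!p = !0 = 1
r <-> q = 1/2 <-> 0 = 1/2
q || r = 0 || 1/2 = 1/2
(r <-> q) || (q || r) = 1/2 || 1/2 = 1/2
p || q = 1 || 0 = 1
(p || q) || p = 1 || 1 = 1
q || ((p || q) || p) = 0 || 1 = 1
((r <-> q) || (q || r)) <-> (q || ((p || q) || p)) = 1/2 <-> 1 = 1/2
!!p -> (((r <-> q) || (q || r)) <-> (q || ((p || q) || p))) = 1 -> 1/2 = 1/2
No assignment yields a value below 1/2, so this is the minimum.

1/2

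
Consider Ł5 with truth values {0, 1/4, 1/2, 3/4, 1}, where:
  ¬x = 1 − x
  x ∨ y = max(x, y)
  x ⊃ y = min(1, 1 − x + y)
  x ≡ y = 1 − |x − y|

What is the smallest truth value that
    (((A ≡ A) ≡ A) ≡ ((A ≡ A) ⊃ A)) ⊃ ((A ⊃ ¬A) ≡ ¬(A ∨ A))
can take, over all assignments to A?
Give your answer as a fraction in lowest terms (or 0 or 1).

Take A = 1/2:
A ≡ A = 1/2 ≡ 1/2 = 1
(A ≡ A) ≡ A = 1 ≡ 1/2 = 1/2
A ≡ A = 1/2 ≡ 1/2 = 1
(A ≡ A) ⊃ A = 1 ⊃ 1/2 = 1/2
((A ≡ A) ≡ A) ≡ ((A ≡ A) ⊃ A) = 1/2 ≡ 1/2 = 1
¬A = ¬1/2 = 1/2
A ⊃ ¬A = 1/2 ⊃ 1/2 = 1
A ∨ A = 1/2 ∨ 1/2 = 1/2
¬(A ∨ A) = ¬1/2 = 1/2
(A ⊃ ¬A) ≡ ¬(A ∨ A) = 1 ≡ 1/2 = 1/2
(((A ≡ A) ≡ A) ≡ ((A ≡ A) ⊃ A)) ⊃ ((A ⊃ ¬A) ≡ ¬(A ∨ A)) = 1 ⊃ 1/2 = 1/2
No assignment yields a value below 1/2, so this is the minimum.

1/2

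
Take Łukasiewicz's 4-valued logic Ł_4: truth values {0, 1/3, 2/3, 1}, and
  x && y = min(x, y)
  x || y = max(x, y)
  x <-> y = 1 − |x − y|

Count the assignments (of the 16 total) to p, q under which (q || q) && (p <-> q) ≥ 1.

1

p = 0, q = 0 ↦ 0  <
p = 0, q = 1/3 ↦ 1/3  <
p = 0, q = 2/3 ↦ 1/3  <
p = 0, q = 1 ↦ 0  <
p = 1/3, q = 0 ↦ 0  <
p = 1/3, q = 1/3 ↦ 1/3  <
p = 1/3, q = 2/3 ↦ 2/3  <
p = 1/3, q = 1 ↦ 1/3  <
p = 2/3, q = 0 ↦ 0  <
p = 2/3, q = 1/3 ↦ 1/3  <
p = 2/3, q = 2/3 ↦ 2/3  <
p = 2/3, q = 1 ↦ 2/3  <
p = 1, q = 0 ↦ 0  <
p = 1, q = 1/3 ↦ 1/3  <
p = 1, q = 2/3 ↦ 2/3  <
p = 1, q = 1 ↦ 1  ≥
So 1 of the 16 assignments meets the threshold.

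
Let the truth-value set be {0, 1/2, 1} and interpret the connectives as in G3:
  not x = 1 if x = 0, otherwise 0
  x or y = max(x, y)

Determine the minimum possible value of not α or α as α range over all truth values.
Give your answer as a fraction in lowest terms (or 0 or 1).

1/2

Take α = 1/2:
not α = not 1/2 = 0
not α or α = 0 or 1/2 = 1/2
No assignment yields a value below 1/2, so this is the minimum.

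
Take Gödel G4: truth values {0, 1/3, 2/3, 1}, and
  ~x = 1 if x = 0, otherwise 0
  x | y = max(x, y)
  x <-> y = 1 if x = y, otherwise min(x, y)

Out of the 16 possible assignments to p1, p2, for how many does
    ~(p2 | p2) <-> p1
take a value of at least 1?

p1 = 0, p2 = 0 ↦ 0  <
p1 = 0, p2 = 1/3 ↦ 1  ≥
p1 = 0, p2 = 2/3 ↦ 1  ≥
p1 = 0, p2 = 1 ↦ 1  ≥
p1 = 1/3, p2 = 0 ↦ 1/3  <
p1 = 1/3, p2 = 1/3 ↦ 0  <
p1 = 1/3, p2 = 2/3 ↦ 0  <
p1 = 1/3, p2 = 1 ↦ 0  <
p1 = 2/3, p2 = 0 ↦ 2/3  <
p1 = 2/3, p2 = 1/3 ↦ 0  <
p1 = 2/3, p2 = 2/3 ↦ 0  <
p1 = 2/3, p2 = 1 ↦ 0  <
p1 = 1, p2 = 0 ↦ 1  ≥
p1 = 1, p2 = 1/3 ↦ 0  <
p1 = 1, p2 = 2/3 ↦ 0  <
p1 = 1, p2 = 1 ↦ 0  <
So 4 of the 16 assignments meet the threshold.

4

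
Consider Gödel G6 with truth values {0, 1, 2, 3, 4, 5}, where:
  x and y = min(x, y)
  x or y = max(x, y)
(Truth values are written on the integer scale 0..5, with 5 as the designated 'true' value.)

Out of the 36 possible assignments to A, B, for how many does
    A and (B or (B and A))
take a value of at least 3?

9

value 5: 1 assignment (counts)
value 4: 3 assignments (counts)
value 3: 5 assignments (counts)
value 2: 7 assignments
value 1: 9 assignments
value 0: 11 assignments
So 9 of the 36 assignments meet the threshold.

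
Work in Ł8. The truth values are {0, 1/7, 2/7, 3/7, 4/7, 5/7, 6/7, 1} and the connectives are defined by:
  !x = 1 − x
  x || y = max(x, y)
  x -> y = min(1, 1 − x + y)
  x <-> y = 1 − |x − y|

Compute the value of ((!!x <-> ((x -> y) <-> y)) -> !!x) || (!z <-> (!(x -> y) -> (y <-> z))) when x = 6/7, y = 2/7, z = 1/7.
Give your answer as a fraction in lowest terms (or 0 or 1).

6/7

!x = !6/7 = 1/7
!!x = !1/7 = 6/7
x -> y = 6/7 -> 2/7 = 3/7
(x -> y) <-> y = 3/7 <-> 2/7 = 6/7
!!x <-> ((x -> y) <-> y) = 6/7 <-> 6/7 = 1
!x = !6/7 = 1/7
!!x = !1/7 = 6/7
(!!x <-> ((x -> y) <-> y)) -> !!x = 1 -> 6/7 = 6/7
!z = !1/7 = 6/7
x -> y = 6/7 -> 2/7 = 3/7
!(x -> y) = !3/7 = 4/7
y <-> z = 2/7 <-> 1/7 = 6/7
!(x -> y) -> (y <-> z) = 4/7 -> 6/7 = 1
!z <-> (!(x -> y) -> (y <-> z)) = 6/7 <-> 1 = 6/7
((!!x <-> ((x -> y) <-> y)) -> !!x) || (!z <-> (!(x -> y) -> (y <-> z))) = 6/7 || 6/7 = 6/7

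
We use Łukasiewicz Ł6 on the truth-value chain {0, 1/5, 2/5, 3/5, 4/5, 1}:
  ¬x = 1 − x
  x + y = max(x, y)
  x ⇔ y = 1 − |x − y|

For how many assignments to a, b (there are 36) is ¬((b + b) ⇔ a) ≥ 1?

2

value 1: 2 assignments (counts)
value 4/5: 4 assignments
value 3/5: 6 assignments
value 2/5: 8 assignments
value 1/5: 10 assignments
value 0: 6 assignments
So 2 of the 36 assignments meet the threshold.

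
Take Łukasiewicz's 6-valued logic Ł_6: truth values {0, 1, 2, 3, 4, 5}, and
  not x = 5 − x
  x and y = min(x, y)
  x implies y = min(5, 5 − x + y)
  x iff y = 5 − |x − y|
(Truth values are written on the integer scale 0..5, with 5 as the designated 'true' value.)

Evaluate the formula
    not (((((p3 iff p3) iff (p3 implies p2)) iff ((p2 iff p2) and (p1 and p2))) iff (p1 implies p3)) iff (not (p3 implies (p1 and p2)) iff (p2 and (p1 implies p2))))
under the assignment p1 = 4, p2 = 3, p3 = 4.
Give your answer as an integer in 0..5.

p3 iff p3 = 4 iff 4 = 5
p3 implies p2 = 4 implies 3 = 4
(p3 iff p3) iff (p3 implies p2) = 5 iff 4 = 4
p2 iff p2 = 3 iff 3 = 5
p1 and p2 = 4 and 3 = 3
(p2 iff p2) and (p1 and p2) = 5 and 3 = 3
((p3 iff p3) iff (p3 implies p2)) iff ((p2 iff p2) and (p1 and p2)) = 4 iff 3 = 4
p1 implies p3 = 4 implies 4 = 5
(((p3 iff p3) iff (p3 implies p2)) iff ((p2 iff p2) and (p1 and p2))) iff (p1 implies p3) = 4 iff 5 = 4
p1 and p2 = 4 and 3 = 3
p3 implies (p1 and p2) = 4 implies 3 = 4
not (p3 implies (p1 and p2)) = not 4 = 1
p1 implies p2 = 4 implies 3 = 4
p2 and (p1 implies p2) = 3 and 4 = 3
not (p3 implies (p1 and p2)) iff (p2 and (p1 implies p2)) = 1 iff 3 = 3
((((p3 iff p3) iff (p3 implies p2)) iff ((p2 iff p2) and (p1 and p2))) iff (p1 implies p3)) iff (not (p3 implies (p1 and p2)) iff (p2 and (p1 implies p2))) = 4 iff 3 = 4
not (((((p3 iff p3) iff (p3 implies p2)) iff ((p2 iff p2) and (p1 and p2))) iff (p1 implies p3)) iff (not (p3 implies (p1 and p2)) iff (p2 and (p1 implies p2)))) = not 4 = 1

1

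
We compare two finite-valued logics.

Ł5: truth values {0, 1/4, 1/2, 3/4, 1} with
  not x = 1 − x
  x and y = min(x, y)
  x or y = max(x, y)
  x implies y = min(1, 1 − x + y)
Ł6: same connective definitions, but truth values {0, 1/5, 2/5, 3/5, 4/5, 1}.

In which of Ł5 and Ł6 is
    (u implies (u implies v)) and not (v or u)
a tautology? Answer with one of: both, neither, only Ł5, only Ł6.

neither

In Ł5: at u = 0, v = 1/4 the value is 3/4 — not a tautology.
In Ł6: at u = 0, v = 1/5 the value is 4/5 — not a tautology.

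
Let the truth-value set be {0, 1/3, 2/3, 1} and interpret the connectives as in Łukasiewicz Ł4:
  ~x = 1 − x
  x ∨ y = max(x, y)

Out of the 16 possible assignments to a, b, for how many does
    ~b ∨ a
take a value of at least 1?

a = 0, b = 0 ↦ 1  ≥
a = 0, b = 1/3 ↦ 2/3  <
a = 0, b = 2/3 ↦ 1/3  <
a = 0, b = 1 ↦ 0  <
a = 1/3, b = 0 ↦ 1  ≥
a = 1/3, b = 1/3 ↦ 2/3  <
a = 1/3, b = 2/3 ↦ 1/3  <
a = 1/3, b = 1 ↦ 1/3  <
a = 2/3, b = 0 ↦ 1  ≥
a = 2/3, b = 1/3 ↦ 2/3  <
a = 2/3, b = 2/3 ↦ 2/3  <
a = 2/3, b = 1 ↦ 2/3  <
a = 1, b = 0 ↦ 1  ≥
a = 1, b = 1/3 ↦ 1  ≥
a = 1, b = 2/3 ↦ 1  ≥
a = 1, b = 1 ↦ 1  ≥
So 7 of the 16 assignments meet the threshold.

7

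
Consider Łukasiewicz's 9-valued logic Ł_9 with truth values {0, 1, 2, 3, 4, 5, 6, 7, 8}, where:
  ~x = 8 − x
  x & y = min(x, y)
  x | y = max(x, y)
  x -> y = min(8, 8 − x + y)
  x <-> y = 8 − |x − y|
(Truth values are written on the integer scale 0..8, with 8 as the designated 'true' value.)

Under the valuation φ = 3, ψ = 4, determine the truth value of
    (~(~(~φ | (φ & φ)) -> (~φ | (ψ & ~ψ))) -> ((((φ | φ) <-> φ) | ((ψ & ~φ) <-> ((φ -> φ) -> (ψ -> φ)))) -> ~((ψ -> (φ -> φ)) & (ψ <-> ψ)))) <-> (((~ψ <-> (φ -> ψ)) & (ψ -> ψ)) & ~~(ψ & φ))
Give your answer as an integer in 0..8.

~φ = ~3 = 5
φ & φ = 3 & 3 = 3
~φ | (φ & φ) = 5 | 3 = 5
~(~φ | (φ & φ)) = ~5 = 3
~φ = ~3 = 5
~ψ = ~4 = 4
ψ & ~ψ = 4 & 4 = 4
~φ | (ψ & ~ψ) = 5 | 4 = 5
~(~φ | (φ & φ)) -> (~φ | (ψ & ~ψ)) = 3 -> 5 = 8
~(~(~φ | (φ & φ)) -> (~φ | (ψ & ~ψ))) = ~8 = 0
φ | φ = 3 | 3 = 3
(φ | φ) <-> φ = 3 <-> 3 = 8
~φ = ~3 = 5
ψ & ~φ = 4 & 5 = 4
φ -> φ = 3 -> 3 = 8
ψ -> φ = 4 -> 3 = 7
(φ -> φ) -> (ψ -> φ) = 8 -> 7 = 7
(ψ & ~φ) <-> ((φ -> φ) -> (ψ -> φ)) = 4 <-> 7 = 5
((φ | φ) <-> φ) | ((ψ & ~φ) <-> ((φ -> φ) -> (ψ -> φ))) = 8 | 5 = 8
φ -> φ = 3 -> 3 = 8
ψ -> (φ -> φ) = 4 -> 8 = 8
ψ <-> ψ = 4 <-> 4 = 8
(ψ -> (φ -> φ)) & (ψ <-> ψ) = 8 & 8 = 8
~((ψ -> (φ -> φ)) & (ψ <-> ψ)) = ~8 = 0
(((φ | φ) <-> φ) | ((ψ & ~φ) <-> ((φ -> φ) -> (ψ -> φ)))) -> ~((ψ -> (φ -> φ)) & (ψ <-> ψ)) = 8 -> 0 = 0
~(~(~φ | (φ & φ)) -> (~φ | (ψ & ~ψ))) -> ((((φ | φ) <-> φ) | ((ψ & ~φ) <-> ((φ -> φ) -> (ψ -> φ)))) -> ~((ψ -> (φ -> φ)) & (ψ <-> ψ))) = 0 -> 0 = 8
~ψ = ~4 = 4
φ -> ψ = 3 -> 4 = 8
~ψ <-> (φ -> ψ) = 4 <-> 8 = 4
ψ -> ψ = 4 -> 4 = 8
(~ψ <-> (φ -> ψ)) & (ψ -> ψ) = 4 & 8 = 4
ψ & φ = 4 & 3 = 3
~(ψ & φ) = ~3 = 5
~~(ψ & φ) = ~5 = 3
((~ψ <-> (φ -> ψ)) & (ψ -> ψ)) & ~~(ψ & φ) = 4 & 3 = 3
(~(~(~φ | (φ & φ)) -> (~φ | (ψ & ~ψ))) -> ((((φ | φ) <-> φ) | ((ψ & ~φ) <-> ((φ -> φ) -> (ψ -> φ)))) -> ~((ψ -> (φ -> φ)) & (ψ <-> ψ)))) <-> (((~ψ <-> (φ -> ψ)) & (ψ -> ψ)) & ~~(ψ & φ)) = 8 <-> 3 = 3

3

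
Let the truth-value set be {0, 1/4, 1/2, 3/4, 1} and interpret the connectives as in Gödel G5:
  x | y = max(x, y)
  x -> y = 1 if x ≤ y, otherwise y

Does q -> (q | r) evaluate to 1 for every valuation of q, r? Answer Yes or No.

Yes

At q = 3/4, r = 1, for instance:
q | r = 3/4 | 1 = 1
q -> (q | r) = 3/4 -> 1 = 1
and checking the remaining 24 assignments likewise gives ≥ 1 in every case.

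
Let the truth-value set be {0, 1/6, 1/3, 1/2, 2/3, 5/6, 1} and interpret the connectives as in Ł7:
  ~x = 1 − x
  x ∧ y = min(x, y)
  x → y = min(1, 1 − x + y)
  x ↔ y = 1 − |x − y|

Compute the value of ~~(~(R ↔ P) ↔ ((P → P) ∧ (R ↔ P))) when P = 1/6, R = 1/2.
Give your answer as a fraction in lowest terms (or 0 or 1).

R ↔ P = 1/2 ↔ 1/6 = 2/3
~(R ↔ P) = ~2/3 = 1/3
P → P = 1/6 → 1/6 = 1
R ↔ P = 1/2 ↔ 1/6 = 2/3
(P → P) ∧ (R ↔ P) = 1 ∧ 2/3 = 2/3
~(R ↔ P) ↔ ((P → P) ∧ (R ↔ P)) = 1/3 ↔ 2/3 = 2/3
~(~(R ↔ P) ↔ ((P → P) ∧ (R ↔ P))) = ~2/3 = 1/3
~~(~(R ↔ P) ↔ ((P → P) ∧ (R ↔ P))) = ~1/3 = 2/3

2/3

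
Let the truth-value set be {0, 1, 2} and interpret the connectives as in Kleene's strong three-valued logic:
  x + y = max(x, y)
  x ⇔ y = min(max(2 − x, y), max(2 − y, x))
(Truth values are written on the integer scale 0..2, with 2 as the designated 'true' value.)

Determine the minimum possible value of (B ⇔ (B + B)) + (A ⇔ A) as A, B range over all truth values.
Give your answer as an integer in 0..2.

Take A = 1, B = 1:
B + B = 1 + 1 = 1
B ⇔ (B + B) = 1 ⇔ 1 = 1
A ⇔ A = 1 ⇔ 1 = 1
(B ⇔ (B + B)) + (A ⇔ A) = 1 + 1 = 1
No assignment yields a value below 1, so this is the minimum.

1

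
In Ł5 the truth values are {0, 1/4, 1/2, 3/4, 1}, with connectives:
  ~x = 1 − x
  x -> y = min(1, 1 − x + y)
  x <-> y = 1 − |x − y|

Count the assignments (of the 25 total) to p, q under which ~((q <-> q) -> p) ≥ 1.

5

value 1: 5 assignments (counts)
value 3/4: 5 assignments
value 1/2: 5 assignments
value 1/4: 5 assignments
value 0: 5 assignments
So 5 of the 25 assignments meet the threshold.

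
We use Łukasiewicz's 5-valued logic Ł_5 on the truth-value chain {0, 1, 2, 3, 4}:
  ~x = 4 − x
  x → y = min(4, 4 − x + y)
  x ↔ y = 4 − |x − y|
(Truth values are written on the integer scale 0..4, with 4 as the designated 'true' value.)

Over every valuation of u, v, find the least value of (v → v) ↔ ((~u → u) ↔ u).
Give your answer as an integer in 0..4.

Take u = 2, v = 0:
v → v = 0 → 0 = 4
~u = ~2 = 2
~u → u = 2 → 2 = 4
(~u → u) ↔ u = 4 ↔ 2 = 2
(v → v) ↔ ((~u → u) ↔ u) = 4 ↔ 2 = 2
No assignment yields a value below 2, so this is the minimum.

2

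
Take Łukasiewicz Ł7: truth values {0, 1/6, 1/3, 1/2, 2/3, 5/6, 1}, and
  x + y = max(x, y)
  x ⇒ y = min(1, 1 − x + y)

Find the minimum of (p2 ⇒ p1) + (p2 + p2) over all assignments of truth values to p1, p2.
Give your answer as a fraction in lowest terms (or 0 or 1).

Take p1 = 0, p2 = 1/2:
p2 ⇒ p1 = 1/2 ⇒ 0 = 1/2
p2 + p2 = 1/2 + 1/2 = 1/2
(p2 ⇒ p1) + (p2 + p2) = 1/2 + 1/2 = 1/2
No assignment yields a value below 1/2, so this is the minimum.

1/2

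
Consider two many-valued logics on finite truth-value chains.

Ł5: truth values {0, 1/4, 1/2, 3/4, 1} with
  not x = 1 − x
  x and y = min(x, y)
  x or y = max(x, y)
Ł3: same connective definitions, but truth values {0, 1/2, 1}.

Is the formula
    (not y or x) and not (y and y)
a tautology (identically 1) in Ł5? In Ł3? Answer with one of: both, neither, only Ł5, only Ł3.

neither

In Ł5: at x = 0, y = 1/4 the value is 3/4 — not a tautology.
In Ł3: at x = 0, y = 1/2 the value is 1/2 — not a tautology.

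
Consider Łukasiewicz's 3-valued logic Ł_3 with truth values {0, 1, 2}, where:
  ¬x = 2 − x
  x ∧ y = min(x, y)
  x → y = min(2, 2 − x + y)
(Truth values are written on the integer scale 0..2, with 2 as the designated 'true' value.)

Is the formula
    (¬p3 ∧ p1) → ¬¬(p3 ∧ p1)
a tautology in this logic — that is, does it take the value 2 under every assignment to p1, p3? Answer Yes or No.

Counterexample: take p1 = 1, p3 = 0.
¬p3 = ¬0 = 2
¬p3 ∧ p1 = 2 ∧ 1 = 1
p3 ∧ p1 = 0 ∧ 1 = 0
¬(p3 ∧ p1) = ¬0 = 2
¬¬(p3 ∧ p1) = ¬2 = 0
(¬p3 ∧ p1) → ¬¬(p3 ∧ p1) = 1 → 0 = 1
This gives 1 ≠ 2.

No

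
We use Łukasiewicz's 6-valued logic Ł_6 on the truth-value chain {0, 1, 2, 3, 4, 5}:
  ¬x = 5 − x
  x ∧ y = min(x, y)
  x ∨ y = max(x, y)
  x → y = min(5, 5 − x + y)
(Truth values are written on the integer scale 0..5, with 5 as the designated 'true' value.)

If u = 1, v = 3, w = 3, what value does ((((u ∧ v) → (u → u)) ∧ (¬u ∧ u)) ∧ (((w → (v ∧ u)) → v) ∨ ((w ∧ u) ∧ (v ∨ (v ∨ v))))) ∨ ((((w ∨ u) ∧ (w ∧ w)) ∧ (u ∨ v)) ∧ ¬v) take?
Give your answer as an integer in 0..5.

u ∧ v = 1 ∧ 3 = 1
u → u = 1 → 1 = 5
(u ∧ v) → (u → u) = 1 → 5 = 5
¬u = ¬1 = 4
¬u ∧ u = 4 ∧ 1 = 1
((u ∧ v) → (u → u)) ∧ (¬u ∧ u) = 5 ∧ 1 = 1
v ∧ u = 3 ∧ 1 = 1
w → (v ∧ u) = 3 → 1 = 3
(w → (v ∧ u)) → v = 3 → 3 = 5
w ∧ u = 3 ∧ 1 = 1
v ∨ v = 3 ∨ 3 = 3
v ∨ (v ∨ v) = 3 ∨ 3 = 3
(w ∧ u) ∧ (v ∨ (v ∨ v)) = 1 ∧ 3 = 1
((w → (v ∧ u)) → v) ∨ ((w ∧ u) ∧ (v ∨ (v ∨ v))) = 5 ∨ 1 = 5
(((u ∧ v) → (u → u)) ∧ (¬u ∧ u)) ∧ (((w → (v ∧ u)) → v) ∨ ((w ∧ u) ∧ (v ∨ (v ∨ v)))) = 1 ∧ 5 = 1
w ∨ u = 3 ∨ 1 = 3
w ∧ w = 3 ∧ 3 = 3
(w ∨ u) ∧ (w ∧ w) = 3 ∧ 3 = 3
u ∨ v = 1 ∨ 3 = 3
((w ∨ u) ∧ (w ∧ w)) ∧ (u ∨ v) = 3 ∧ 3 = 3
¬v = ¬3 = 2
(((w ∨ u) ∧ (w ∧ w)) ∧ (u ∨ v)) ∧ ¬v = 3 ∧ 2 = 2
((((u ∧ v) → (u → u)) ∧ (¬u ∧ u)) ∧ (((w → (v ∧ u)) → v) ∨ ((w ∧ u) ∧ (v ∨ (v ∨ v))))) ∨ ((((w ∨ u) ∧ (w ∧ w)) ∧ (u ∨ v)) ∧ ¬v) = 1 ∨ 2 = 2

2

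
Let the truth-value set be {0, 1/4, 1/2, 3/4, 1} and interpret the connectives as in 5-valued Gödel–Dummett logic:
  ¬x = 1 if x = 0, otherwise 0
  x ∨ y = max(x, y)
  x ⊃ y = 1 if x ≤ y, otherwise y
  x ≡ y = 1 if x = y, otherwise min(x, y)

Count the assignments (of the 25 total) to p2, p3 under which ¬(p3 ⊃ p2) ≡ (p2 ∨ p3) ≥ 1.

2

value 1: 2 assignments (counts)
value 3/4: 1 assignment
value 1/2: 1 assignment
value 1/4: 1 assignment
value 0: 20 assignments
So 2 of the 25 assignments meet the threshold.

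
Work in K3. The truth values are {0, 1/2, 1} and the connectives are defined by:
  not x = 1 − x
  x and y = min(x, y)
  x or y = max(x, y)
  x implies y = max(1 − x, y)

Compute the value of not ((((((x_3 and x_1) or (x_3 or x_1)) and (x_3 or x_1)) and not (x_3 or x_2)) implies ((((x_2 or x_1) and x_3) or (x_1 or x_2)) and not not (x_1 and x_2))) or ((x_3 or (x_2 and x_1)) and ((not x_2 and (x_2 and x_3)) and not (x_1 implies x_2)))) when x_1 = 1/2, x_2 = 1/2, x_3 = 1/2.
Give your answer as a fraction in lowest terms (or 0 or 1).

x_3 and x_1 = 1/2 and 1/2 = 1/2
x_3 or x_1 = 1/2 or 1/2 = 1/2
(x_3 and x_1) or (x_3 or x_1) = 1/2 or 1/2 = 1/2
x_3 or x_1 = 1/2 or 1/2 = 1/2
((x_3 and x_1) or (x_3 or x_1)) and (x_3 or x_1) = 1/2 and 1/2 = 1/2
x_3 or x_2 = 1/2 or 1/2 = 1/2
not (x_3 or x_2) = not 1/2 = 1/2
(((x_3 and x_1) or (x_3 or x_1)) and (x_3 or x_1)) and not (x_3 or x_2) = 1/2 and 1/2 = 1/2
x_2 or x_1 = 1/2 or 1/2 = 1/2
(x_2 or x_1) and x_3 = 1/2 and 1/2 = 1/2
x_1 or x_2 = 1/2 or 1/2 = 1/2
((x_2 or x_1) and x_3) or (x_1 or x_2) = 1/2 or 1/2 = 1/2
x_1 and x_2 = 1/2 and 1/2 = 1/2
not (x_1 and x_2) = not 1/2 = 1/2
not not (x_1 and x_2) = not 1/2 = 1/2
(((x_2 or x_1) and x_3) or (x_1 or x_2)) and not not (x_1 and x_2) = 1/2 and 1/2 = 1/2
((((x_3 and x_1) or (x_3 or x_1)) and (x_3 or x_1)) and not (x_3 or x_2)) implies ((((x_2 or x_1) and x_3) or (x_1 or x_2)) and not not (x_1 and x_2)) = 1/2 implies 1/2 = 1/2
x_2 and x_1 = 1/2 and 1/2 = 1/2
x_3 or (x_2 and x_1) = 1/2 or 1/2 = 1/2
not x_2 = not 1/2 = 1/2
x_2 and x_3 = 1/2 and 1/2 = 1/2
not x_2 and (x_2 and x_3) = 1/2 and 1/2 = 1/2
x_1 implies x_2 = 1/2 implies 1/2 = 1/2
not (x_1 implies x_2) = not 1/2 = 1/2
(not x_2 and (x_2 and x_3)) and not (x_1 implies x_2) = 1/2 and 1/2 = 1/2
(x_3 or (x_2 and x_1)) and ((not x_2 and (x_2 and x_3)) and not (x_1 implies x_2)) = 1/2 and 1/2 = 1/2
(((((x_3 and x_1) or (x_3 or x_1)) and (x_3 or x_1)) and not (x_3 or x_2)) implies ((((x_2 or x_1) and x_3) or (x_1 or x_2)) and not not (x_1 and x_2))) or ((x_3 or (x_2 and x_1)) and ((not x_2 and (x_2 and x_3)) and not (x_1 implies x_2))) = 1/2 or 1/2 = 1/2
not ((((((x_3 and x_1) or (x_3 or x_1)) and (x_3 or x_1)) and not (x_3 or x_2)) implies ((((x_2 or x_1) and x_3) or (x_1 or x_2)) and not not (x_1 and x_2))) or ((x_3 or (x_2 and x_1)) and ((not x_2 and (x_2 and x_3)) and not (x_1 implies x_2)))) = not 1/2 = 1/2

1/2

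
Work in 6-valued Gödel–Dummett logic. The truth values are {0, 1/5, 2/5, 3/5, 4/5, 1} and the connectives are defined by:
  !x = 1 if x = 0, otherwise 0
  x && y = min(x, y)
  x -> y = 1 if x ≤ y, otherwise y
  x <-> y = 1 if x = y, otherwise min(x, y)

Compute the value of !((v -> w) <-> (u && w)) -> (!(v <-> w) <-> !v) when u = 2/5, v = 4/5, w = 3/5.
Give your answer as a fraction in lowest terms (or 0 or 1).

v -> w = 4/5 -> 3/5 = 3/5
u && w = 2/5 && 3/5 = 2/5
(v -> w) <-> (u && w) = 3/5 <-> 2/5 = 2/5
!((v -> w) <-> (u && w)) = !2/5 = 0
v <-> w = 4/5 <-> 3/5 = 3/5
!(v <-> w) = !3/5 = 0
!v = !4/5 = 0
!(v <-> w) <-> !v = 0 <-> 0 = 1
!((v -> w) <-> (u && w)) -> (!(v <-> w) <-> !v) = 0 -> 1 = 1

1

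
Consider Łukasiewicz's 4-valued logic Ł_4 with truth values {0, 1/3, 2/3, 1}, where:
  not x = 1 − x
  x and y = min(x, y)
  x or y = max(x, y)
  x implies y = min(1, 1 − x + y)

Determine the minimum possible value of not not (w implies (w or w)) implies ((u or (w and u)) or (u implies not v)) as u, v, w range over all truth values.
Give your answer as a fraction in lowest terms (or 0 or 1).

2/3

Take u = 1/3, v = 1, w = 0:
w or w = 0 or 0 = 0
w implies (w or w) = 0 implies 0 = 1
not (w implies (w or w)) = not 1 = 0
not not (w implies (w or w)) = not 0 = 1
w and u = 0 and 1/3 = 0
u or (w and u) = 1/3 or 0 = 1/3
not v = not 1 = 0
u implies not v = 1/3 implies 0 = 2/3
(u or (w and u)) or (u implies not v) = 1/3 or 2/3 = 2/3
not not (w implies (w or w)) implies ((u or (w and u)) or (u implies not v)) = 1 implies 2/3 = 2/3
No assignment yields a value below 2/3, so this is the minimum.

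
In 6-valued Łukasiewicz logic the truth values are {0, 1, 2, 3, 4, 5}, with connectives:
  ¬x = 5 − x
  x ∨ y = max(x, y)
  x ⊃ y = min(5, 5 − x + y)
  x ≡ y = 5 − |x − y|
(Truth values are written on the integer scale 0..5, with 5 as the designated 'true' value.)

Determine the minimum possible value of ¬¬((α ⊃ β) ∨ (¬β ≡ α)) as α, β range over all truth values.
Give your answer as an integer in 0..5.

Take α = 2, β = 0:
α ⊃ β = 2 ⊃ 0 = 3
¬β = ¬0 = 5
¬β ≡ α = 5 ≡ 2 = 2
(α ⊃ β) ∨ (¬β ≡ α) = 3 ∨ 2 = 3
¬((α ⊃ β) ∨ (¬β ≡ α)) = ¬3 = 2
¬¬((α ⊃ β) ∨ (¬β ≡ α)) = ¬2 = 3
No assignment yields a value below 3, so this is the minimum.

3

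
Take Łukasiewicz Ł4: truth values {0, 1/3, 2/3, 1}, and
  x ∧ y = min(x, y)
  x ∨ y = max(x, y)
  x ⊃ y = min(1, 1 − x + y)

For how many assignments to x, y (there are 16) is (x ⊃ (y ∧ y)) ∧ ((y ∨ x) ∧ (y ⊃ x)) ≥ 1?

x = 0, y = 0 ↦ 0  <
x = 0, y = 1/3 ↦ 1/3  <
x = 0, y = 2/3 ↦ 1/3  <
x = 0, y = 1 ↦ 0  <
x = 1/3, y = 0 ↦ 1/3  <
x = 1/3, y = 1/3 ↦ 1/3  <
x = 1/3, y = 2/3 ↦ 2/3  <
x = 1/3, y = 1 ↦ 1/3  <
x = 2/3, y = 0 ↦ 1/3  <
x = 2/3, y = 1/3 ↦ 2/3  <
x = 2/3, y = 2/3 ↦ 2/3  <
x = 2/3, y = 1 ↦ 2/3  <
x = 1, y = 0 ↦ 0  <
x = 1, y = 1/3 ↦ 1/3  <
x = 1, y = 2/3 ↦ 2/3  <
x = 1, y = 1 ↦ 1  ≥
So 1 of the 16 assignments meets the threshold.

1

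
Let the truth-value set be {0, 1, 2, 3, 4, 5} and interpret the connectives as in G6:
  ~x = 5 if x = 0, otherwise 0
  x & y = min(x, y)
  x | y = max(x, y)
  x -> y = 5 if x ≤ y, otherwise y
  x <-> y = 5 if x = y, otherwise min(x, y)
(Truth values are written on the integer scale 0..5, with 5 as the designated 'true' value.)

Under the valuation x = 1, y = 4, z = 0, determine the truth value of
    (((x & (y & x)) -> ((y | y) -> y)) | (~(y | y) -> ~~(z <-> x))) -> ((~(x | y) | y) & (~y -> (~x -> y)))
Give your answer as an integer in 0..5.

y & x = 4 & 1 = 1
x & (y & x) = 1 & 1 = 1
y | y = 4 | 4 = 4
(y | y) -> y = 4 -> 4 = 5
(x & (y & x)) -> ((y | y) -> y) = 1 -> 5 = 5
y | y = 4 | 4 = 4
~(y | y) = ~4 = 0
z <-> x = 0 <-> 1 = 0
~(z <-> x) = ~0 = 5
~~(z <-> x) = ~5 = 0
~(y | y) -> ~~(z <-> x) = 0 -> 0 = 5
((x & (y & x)) -> ((y | y) -> y)) | (~(y | y) -> ~~(z <-> x)) = 5 | 5 = 5
x | y = 1 | 4 = 4
~(x | y) = ~4 = 0
~(x | y) | y = 0 | 4 = 4
~y = ~4 = 0
~x = ~1 = 0
~x -> y = 0 -> 4 = 5
~y -> (~x -> y) = 0 -> 5 = 5
(~(x | y) | y) & (~y -> (~x -> y)) = 4 & 5 = 4
(((x & (y & x)) -> ((y | y) -> y)) | (~(y | y) -> ~~(z <-> x))) -> ((~(x | y) | y) & (~y -> (~x -> y))) = 5 -> 4 = 4

4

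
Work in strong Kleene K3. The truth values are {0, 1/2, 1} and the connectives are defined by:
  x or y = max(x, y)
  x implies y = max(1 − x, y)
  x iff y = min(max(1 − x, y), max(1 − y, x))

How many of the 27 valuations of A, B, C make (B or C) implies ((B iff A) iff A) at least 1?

value 1: 9 assignments (counts)
value 1/2: 16 assignments
value 0: 2 assignments
So 9 of the 27 assignments meet the threshold.

9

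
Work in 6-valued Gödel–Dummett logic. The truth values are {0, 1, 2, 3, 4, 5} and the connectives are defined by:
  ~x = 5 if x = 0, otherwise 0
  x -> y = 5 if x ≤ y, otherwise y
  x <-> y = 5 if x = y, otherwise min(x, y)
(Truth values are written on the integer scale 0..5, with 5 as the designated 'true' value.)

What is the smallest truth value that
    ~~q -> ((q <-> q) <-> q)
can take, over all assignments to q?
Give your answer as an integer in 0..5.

Take q = 1:
~q = ~1 = 0
~~q = ~0 = 5
q <-> q = 1 <-> 1 = 5
(q <-> q) <-> q = 5 <-> 1 = 1
~~q -> ((q <-> q) <-> q) = 5 -> 1 = 1
No assignment yields a value below 1, so this is the minimum.

1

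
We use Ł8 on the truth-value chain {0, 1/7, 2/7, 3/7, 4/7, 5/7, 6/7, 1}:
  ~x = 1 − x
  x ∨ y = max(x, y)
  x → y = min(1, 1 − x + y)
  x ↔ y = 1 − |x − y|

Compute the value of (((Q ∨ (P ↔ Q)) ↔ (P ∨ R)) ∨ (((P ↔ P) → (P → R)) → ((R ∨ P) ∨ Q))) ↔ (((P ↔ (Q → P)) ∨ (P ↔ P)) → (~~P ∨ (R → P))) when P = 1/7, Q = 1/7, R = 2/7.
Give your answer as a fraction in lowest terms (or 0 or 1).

P ↔ Q = 1/7 ↔ 1/7 = 1
Q ∨ (P ↔ Q) = 1/7 ∨ 1 = 1
P ∨ R = 1/7 ∨ 2/7 = 2/7
(Q ∨ (P ↔ Q)) ↔ (P ∨ R) = 1 ↔ 2/7 = 2/7
P ↔ P = 1/7 ↔ 1/7 = 1
P → R = 1/7 → 2/7 = 1
(P ↔ P) → (P → R) = 1 → 1 = 1
R ∨ P = 2/7 ∨ 1/7 = 2/7
(R ∨ P) ∨ Q = 2/7 ∨ 1/7 = 2/7
((P ↔ P) → (P → R)) → ((R ∨ P) ∨ Q) = 1 → 2/7 = 2/7
((Q ∨ (P ↔ Q)) ↔ (P ∨ R)) ∨ (((P ↔ P) → (P → R)) → ((R ∨ P) ∨ Q)) = 2/7 ∨ 2/7 = 2/7
Q → P = 1/7 → 1/7 = 1
P ↔ (Q → P) = 1/7 ↔ 1 = 1/7
P ↔ P = 1/7 ↔ 1/7 = 1
(P ↔ (Q → P)) ∨ (P ↔ P) = 1/7 ∨ 1 = 1
~P = ~1/7 = 6/7
~~P = ~6/7 = 1/7
R → P = 2/7 → 1/7 = 6/7
~~P ∨ (R → P) = 1/7 ∨ 6/7 = 6/7
((P ↔ (Q → P)) ∨ (P ↔ P)) → (~~P ∨ (R → P)) = 1 → 6/7 = 6/7
(((Q ∨ (P ↔ Q)) ↔ (P ∨ R)) ∨ (((P ↔ P) → (P → R)) → ((R ∨ P) ∨ Q))) ↔ (((P ↔ (Q → P)) ∨ (P ↔ P)) → (~~P ∨ (R → P))) = 2/7 ↔ 6/7 = 3/7

3/7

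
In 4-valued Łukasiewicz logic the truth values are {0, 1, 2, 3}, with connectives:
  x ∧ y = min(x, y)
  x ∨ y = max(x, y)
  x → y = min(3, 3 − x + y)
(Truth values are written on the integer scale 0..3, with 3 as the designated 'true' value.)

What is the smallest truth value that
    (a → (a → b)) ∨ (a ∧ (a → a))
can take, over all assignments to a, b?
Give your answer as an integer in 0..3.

2

Take a = 2, b = 0:
a → b = 2 → 0 = 1
a → (a → b) = 2 → 1 = 2
a → a = 2 → 2 = 3
a ∧ (a → a) = 2 ∧ 3 = 2
(a → (a → b)) ∨ (a ∧ (a → a)) = 2 ∨ 2 = 2
No assignment yields a value below 2, so this is the minimum.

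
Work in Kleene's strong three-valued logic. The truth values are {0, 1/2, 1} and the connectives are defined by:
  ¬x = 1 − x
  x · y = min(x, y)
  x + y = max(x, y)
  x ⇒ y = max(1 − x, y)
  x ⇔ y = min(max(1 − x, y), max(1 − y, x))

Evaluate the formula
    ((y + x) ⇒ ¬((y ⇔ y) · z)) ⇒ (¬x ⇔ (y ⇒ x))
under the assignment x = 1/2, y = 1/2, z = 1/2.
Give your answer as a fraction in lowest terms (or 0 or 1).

y + x = 1/2 + 1/2 = 1/2
y ⇔ y = 1/2 ⇔ 1/2 = 1/2
(y ⇔ y) · z = 1/2 · 1/2 = 1/2
¬((y ⇔ y) · z) = ¬1/2 = 1/2
(y + x) ⇒ ¬((y ⇔ y) · z) = 1/2 ⇒ 1/2 = 1/2
¬x = ¬1/2 = 1/2
y ⇒ x = 1/2 ⇒ 1/2 = 1/2
¬x ⇔ (y ⇒ x) = 1/2 ⇔ 1/2 = 1/2
((y + x) ⇒ ¬((y ⇔ y) · z)) ⇒ (¬x ⇔ (y ⇒ x)) = 1/2 ⇒ 1/2 = 1/2

1/2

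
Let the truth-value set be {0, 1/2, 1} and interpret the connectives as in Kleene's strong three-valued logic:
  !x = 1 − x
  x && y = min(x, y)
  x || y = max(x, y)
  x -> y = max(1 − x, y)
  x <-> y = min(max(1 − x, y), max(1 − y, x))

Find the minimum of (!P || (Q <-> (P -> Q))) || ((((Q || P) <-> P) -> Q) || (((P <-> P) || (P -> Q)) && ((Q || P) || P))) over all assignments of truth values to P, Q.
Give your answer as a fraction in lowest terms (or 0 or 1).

1/2

Take P = 1/2, Q = 0:
!P = !1/2 = 1/2
P -> Q = 1/2 -> 0 = 1/2
Q <-> (P -> Q) = 0 <-> 1/2 = 1/2
!P || (Q <-> (P -> Q)) = 1/2 || 1/2 = 1/2
Q || P = 0 || 1/2 = 1/2
(Q || P) <-> P = 1/2 <-> 1/2 = 1/2
((Q || P) <-> P) -> Q = 1/2 -> 0 = 1/2
P <-> P = 1/2 <-> 1/2 = 1/2
P -> Q = 1/2 -> 0 = 1/2
(P <-> P) || (P -> Q) = 1/2 || 1/2 = 1/2
Q || P = 0 || 1/2 = 1/2
(Q || P) || P = 1/2 || 1/2 = 1/2
((P <-> P) || (P -> Q)) && ((Q || P) || P) = 1/2 && 1/2 = 1/2
(((Q || P) <-> P) -> Q) || (((P <-> P) || (P -> Q)) && ((Q || P) || P)) = 1/2 || 1/2 = 1/2
(!P || (Q <-> (P -> Q))) || ((((Q || P) <-> P) -> Q) || (((P <-> P) || (P -> Q)) && ((Q || P) || P))) = 1/2 || 1/2 = 1/2
No assignment yields a value below 1/2, so this is the minimum.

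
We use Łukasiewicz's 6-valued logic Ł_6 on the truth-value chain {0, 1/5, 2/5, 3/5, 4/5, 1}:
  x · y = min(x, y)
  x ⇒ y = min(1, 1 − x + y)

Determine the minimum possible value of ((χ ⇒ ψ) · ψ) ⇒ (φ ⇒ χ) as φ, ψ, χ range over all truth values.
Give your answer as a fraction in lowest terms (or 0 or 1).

Take φ = 1, ψ = 1, χ = 0:
χ ⇒ ψ = 0 ⇒ 1 = 1
(χ ⇒ ψ) · ψ = 1 · 1 = 1
φ ⇒ χ = 1 ⇒ 0 = 0
((χ ⇒ ψ) · ψ) ⇒ (φ ⇒ χ) = 1 ⇒ 0 = 0
No assignment yields a value below 0, so this is the minimum.

0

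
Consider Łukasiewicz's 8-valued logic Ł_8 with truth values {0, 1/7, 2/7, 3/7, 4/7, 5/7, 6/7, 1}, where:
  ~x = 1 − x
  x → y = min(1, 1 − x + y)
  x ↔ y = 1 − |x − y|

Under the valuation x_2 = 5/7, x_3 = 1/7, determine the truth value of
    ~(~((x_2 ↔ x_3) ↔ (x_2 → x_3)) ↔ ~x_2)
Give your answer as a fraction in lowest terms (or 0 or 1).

x_2 ↔ x_3 = 5/7 ↔ 1/7 = 3/7
x_2 → x_3 = 5/7 → 1/7 = 3/7
(x_2 ↔ x_3) ↔ (x_2 → x_3) = 3/7 ↔ 3/7 = 1
~((x_2 ↔ x_3) ↔ (x_2 → x_3)) = ~1 = 0
~x_2 = ~5/7 = 2/7
~((x_2 ↔ x_3) ↔ (x_2 → x_3)) ↔ ~x_2 = 0 ↔ 2/7 = 5/7
~(~((x_2 ↔ x_3) ↔ (x_2 → x_3)) ↔ ~x_2) = ~5/7 = 2/7

2/7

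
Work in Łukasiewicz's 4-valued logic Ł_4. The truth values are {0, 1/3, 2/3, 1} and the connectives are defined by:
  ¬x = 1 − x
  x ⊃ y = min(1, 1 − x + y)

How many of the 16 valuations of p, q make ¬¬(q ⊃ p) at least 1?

p = 0, q = 0 ↦ 1  ≥
p = 0, q = 1/3 ↦ 2/3  <
p = 0, q = 2/3 ↦ 1/3  <
p = 0, q = 1 ↦ 0  <
p = 1/3, q = 0 ↦ 1  ≥
p = 1/3, q = 1/3 ↦ 1  ≥
p = 1/3, q = 2/3 ↦ 2/3  <
p = 1/3, q = 1 ↦ 1/3  <
p = 2/3, q = 0 ↦ 1  ≥
p = 2/3, q = 1/3 ↦ 1  ≥
p = 2/3, q = 2/3 ↦ 1  ≥
p = 2/3, q = 1 ↦ 2/3  <
p = 1, q = 0 ↦ 1  ≥
p = 1, q = 1/3 ↦ 1  ≥
p = 1, q = 2/3 ↦ 1  ≥
p = 1, q = 1 ↦ 1  ≥
So 10 of the 16 assignments meet the threshold.

10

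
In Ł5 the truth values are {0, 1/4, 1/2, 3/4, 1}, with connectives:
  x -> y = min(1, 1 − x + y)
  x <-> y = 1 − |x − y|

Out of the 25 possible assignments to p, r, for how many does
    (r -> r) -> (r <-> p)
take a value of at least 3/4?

value 1: 5 assignments (counts)
value 3/4: 8 assignments (counts)
value 1/2: 6 assignments
value 1/4: 4 assignments
value 0: 2 assignments
So 13 of the 25 assignments meet the threshold.

13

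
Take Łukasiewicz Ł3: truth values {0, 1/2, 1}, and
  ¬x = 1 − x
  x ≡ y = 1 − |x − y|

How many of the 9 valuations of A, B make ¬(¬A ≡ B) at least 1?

A = 0, B = 0 ↦ 1  ≥
A = 0, B = 1/2 ↦ 1/2  <
A = 0, B = 1 ↦ 0  <
A = 1/2, B = 0 ↦ 1/2  <
A = 1/2, B = 1/2 ↦ 0  <
A = 1/2, B = 1 ↦ 1/2  <
A = 1, B = 0 ↦ 0  <
A = 1, B = 1/2 ↦ 1/2  <
A = 1, B = 1 ↦ 1  ≥
So 2 of the 9 assignments meet the threshold.

2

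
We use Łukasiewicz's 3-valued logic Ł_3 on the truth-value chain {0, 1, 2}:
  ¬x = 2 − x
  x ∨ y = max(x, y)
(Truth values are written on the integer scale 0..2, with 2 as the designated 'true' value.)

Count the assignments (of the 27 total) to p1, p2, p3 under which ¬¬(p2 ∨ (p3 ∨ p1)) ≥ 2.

19

value 2: 19 assignments (counts)
value 1: 7 assignments
value 0: 1 assignment
So 19 of the 27 assignments meet the threshold.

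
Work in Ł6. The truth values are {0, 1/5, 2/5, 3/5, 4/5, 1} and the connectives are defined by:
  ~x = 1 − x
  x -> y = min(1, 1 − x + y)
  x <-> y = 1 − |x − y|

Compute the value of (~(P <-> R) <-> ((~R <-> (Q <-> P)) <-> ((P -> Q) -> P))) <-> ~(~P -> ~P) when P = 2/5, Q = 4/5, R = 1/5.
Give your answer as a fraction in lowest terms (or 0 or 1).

2/5

P <-> R = 2/5 <-> 1/5 = 4/5
~(P <-> R) = ~4/5 = 1/5
~R = ~1/5 = 4/5
Q <-> P = 4/5 <-> 2/5 = 3/5
~R <-> (Q <-> P) = 4/5 <-> 3/5 = 4/5
P -> Q = 2/5 -> 4/5 = 1
(P -> Q) -> P = 1 -> 2/5 = 2/5
(~R <-> (Q <-> P)) <-> ((P -> Q) -> P) = 4/5 <-> 2/5 = 3/5
~(P <-> R) <-> ((~R <-> (Q <-> P)) <-> ((P -> Q) -> P)) = 1/5 <-> 3/5 = 3/5
~P = ~2/5 = 3/5
~P = ~2/5 = 3/5
~P -> ~P = 3/5 -> 3/5 = 1
~(~P -> ~P) = ~1 = 0
(~(P <-> R) <-> ((~R <-> (Q <-> P)) <-> ((P -> Q) -> P))) <-> ~(~P -> ~P) = 3/5 <-> 0 = 2/5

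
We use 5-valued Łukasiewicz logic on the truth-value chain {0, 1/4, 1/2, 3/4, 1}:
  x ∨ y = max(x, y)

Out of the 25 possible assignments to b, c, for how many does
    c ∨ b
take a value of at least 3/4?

16

value 1: 9 assignments (counts)
value 3/4: 7 assignments (counts)
value 1/2: 5 assignments
value 1/4: 3 assignments
value 0: 1 assignment
So 16 of the 25 assignments meet the threshold.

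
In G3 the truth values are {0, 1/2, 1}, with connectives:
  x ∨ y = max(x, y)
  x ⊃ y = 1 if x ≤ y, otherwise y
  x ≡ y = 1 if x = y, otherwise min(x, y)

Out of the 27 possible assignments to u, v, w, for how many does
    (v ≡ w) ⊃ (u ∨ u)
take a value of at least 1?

value 1: 19 assignments (counts)
value 1/2: 3 assignments
value 0: 5 assignments
So 19 of the 27 assignments meet the threshold.

19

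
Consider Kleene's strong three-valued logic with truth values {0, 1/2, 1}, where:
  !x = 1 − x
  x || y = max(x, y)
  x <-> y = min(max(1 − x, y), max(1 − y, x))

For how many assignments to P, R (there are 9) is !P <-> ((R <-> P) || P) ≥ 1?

1

P = 0, R = 0 ↦ 1  ≥
P = 0, R = 1/2 ↦ 1/2  <
P = 0, R = 1 ↦ 0  <
P = 1/2, R = 0 ↦ 1/2  <
P = 1/2, R = 1/2 ↦ 1/2  <
P = 1/2, R = 1 ↦ 1/2  <
P = 1, R = 0 ↦ 0  <
P = 1, R = 1/2 ↦ 0  <
P = 1, R = 1 ↦ 0  <
So 1 of the 9 assignments meets the threshold.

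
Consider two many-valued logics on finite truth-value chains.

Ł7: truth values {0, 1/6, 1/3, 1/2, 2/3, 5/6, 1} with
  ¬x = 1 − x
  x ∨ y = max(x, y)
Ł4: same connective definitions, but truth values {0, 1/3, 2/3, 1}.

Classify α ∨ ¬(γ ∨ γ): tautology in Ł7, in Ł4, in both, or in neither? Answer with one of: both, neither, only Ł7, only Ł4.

neither

In Ł7: at α = 0, γ = 1/6 the value is 5/6 — not a tautology.
In Ł4: at α = 0, γ = 1/3 the value is 2/3 — not a tautology.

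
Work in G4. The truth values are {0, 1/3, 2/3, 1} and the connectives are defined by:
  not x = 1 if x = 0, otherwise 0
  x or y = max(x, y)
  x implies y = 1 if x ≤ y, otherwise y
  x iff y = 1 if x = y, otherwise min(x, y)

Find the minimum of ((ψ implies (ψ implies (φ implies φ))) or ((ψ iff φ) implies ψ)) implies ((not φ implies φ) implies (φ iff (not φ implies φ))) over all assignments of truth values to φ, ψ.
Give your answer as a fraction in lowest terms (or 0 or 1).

Take φ = 1/3, ψ = 0:
φ implies φ = 1/3 implies 1/3 = 1
ψ implies (φ implies φ) = 0 implies 1 = 1
ψ implies (ψ implies (φ implies φ)) = 0 implies 1 = 1
ψ iff φ = 0 iff 1/3 = 0
(ψ iff φ) implies ψ = 0 implies 0 = 1
(ψ implies (ψ implies (φ implies φ))) or ((ψ iff φ) implies ψ) = 1 or 1 = 1
not φ = not 1/3 = 0
not φ implies φ = 0 implies 1/3 = 1
not φ = not 1/3 = 0
not φ implies φ = 0 implies 1/3 = 1
φ iff (not φ implies φ) = 1/3 iff 1 = 1/3
(not φ implies φ) implies (φ iff (not φ implies φ)) = 1 implies 1/3 = 1/3
((ψ implies (ψ implies (φ implies φ))) or ((ψ iff φ) implies ψ)) implies ((not φ implies φ) implies (φ iff (not φ implies φ))) = 1 implies 1/3 = 1/3
No assignment yields a value below 1/3, so this is the minimum.

1/3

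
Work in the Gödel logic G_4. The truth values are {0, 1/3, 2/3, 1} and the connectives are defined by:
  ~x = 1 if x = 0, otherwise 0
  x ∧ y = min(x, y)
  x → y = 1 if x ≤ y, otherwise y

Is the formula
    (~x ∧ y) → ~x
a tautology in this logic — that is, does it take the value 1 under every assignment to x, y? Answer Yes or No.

Yes

x = 0, y = 0 ↦ 1
x = 0, y = 1/3 ↦ 1
x = 0, y = 2/3 ↦ 1
x = 0, y = 1 ↦ 1
x = 1/3, y = 0 ↦ 1
x = 1/3, y = 1/3 ↦ 1
x = 1/3, y = 2/3 ↦ 1
x = 1/3, y = 1 ↦ 1
x = 2/3, y = 0 ↦ 1
x = 2/3, y = 1/3 ↦ 1
x = 2/3, y = 2/3 ↦ 1
x = 2/3, y = 1 ↦ 1
x = 1, y = 0 ↦ 1
x = 1, y = 1/3 ↦ 1
x = 1, y = 2/3 ↦ 1
x = 1, y = 1 ↦ 1
Every assignment gives a value ≥ 1.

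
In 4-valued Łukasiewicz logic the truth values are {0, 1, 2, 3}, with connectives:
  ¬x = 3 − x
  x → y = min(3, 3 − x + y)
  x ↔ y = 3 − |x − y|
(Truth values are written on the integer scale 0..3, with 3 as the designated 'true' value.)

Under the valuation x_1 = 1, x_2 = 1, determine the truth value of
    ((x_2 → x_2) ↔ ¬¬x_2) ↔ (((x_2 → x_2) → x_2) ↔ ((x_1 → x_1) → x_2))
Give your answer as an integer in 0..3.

1

x_2 → x_2 = 1 → 1 = 3
¬x_2 = ¬1 = 2
¬¬x_2 = ¬2 = 1
(x_2 → x_2) ↔ ¬¬x_2 = 3 ↔ 1 = 1
x_2 → x_2 = 1 → 1 = 3
(x_2 → x_2) → x_2 = 3 → 1 = 1
x_1 → x_1 = 1 → 1 = 3
(x_1 → x_1) → x_2 = 3 → 1 = 1
((x_2 → x_2) → x_2) ↔ ((x_1 → x_1) → x_2) = 1 ↔ 1 = 3
((x_2 → x_2) ↔ ¬¬x_2) ↔ (((x_2 → x_2) → x_2) ↔ ((x_1 → x_1) → x_2)) = 1 ↔ 3 = 1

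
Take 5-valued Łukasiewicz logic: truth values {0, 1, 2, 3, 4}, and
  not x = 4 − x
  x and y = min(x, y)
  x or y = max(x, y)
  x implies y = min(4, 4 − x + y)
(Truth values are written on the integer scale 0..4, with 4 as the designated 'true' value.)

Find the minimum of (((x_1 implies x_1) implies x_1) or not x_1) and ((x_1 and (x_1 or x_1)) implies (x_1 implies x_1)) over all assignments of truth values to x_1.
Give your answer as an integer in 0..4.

Take x_1 = 2:
x_1 implies x_1 = 2 implies 2 = 4
(x_1 implies x_1) implies x_1 = 4 implies 2 = 2
not x_1 = not 2 = 2
((x_1 implies x_1) implies x_1) or not x_1 = 2 or 2 = 2
x_1 or x_1 = 2 or 2 = 2
x_1 and (x_1 or x_1) = 2 and 2 = 2
x_1 implies x_1 = 2 implies 2 = 4
(x_1 and (x_1 or x_1)) implies (x_1 implies x_1) = 2 implies 4 = 4
(((x_1 implies x_1) implies x_1) or not x_1) and ((x_1 and (x_1 or x_1)) implies (x_1 implies x_1)) = 2 and 4 = 2
No assignment yields a value below 2, so this is the minimum.

2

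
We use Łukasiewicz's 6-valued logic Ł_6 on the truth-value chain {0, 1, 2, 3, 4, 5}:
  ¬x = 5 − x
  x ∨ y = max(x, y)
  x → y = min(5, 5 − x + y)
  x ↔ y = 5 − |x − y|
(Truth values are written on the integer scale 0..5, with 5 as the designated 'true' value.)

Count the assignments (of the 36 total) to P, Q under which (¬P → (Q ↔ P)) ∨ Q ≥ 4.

34

value 5: 30 assignments (counts)
value 4: 4 assignments (counts)
value 3: 2 assignments
So 34 of the 36 assignments meet the threshold.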